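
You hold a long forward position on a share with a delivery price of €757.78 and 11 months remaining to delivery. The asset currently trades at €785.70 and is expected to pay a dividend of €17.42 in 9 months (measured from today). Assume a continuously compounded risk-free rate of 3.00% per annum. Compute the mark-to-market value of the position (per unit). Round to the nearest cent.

PV(remaining dividends) I = 17.42·e^(−0.0300·9/12) = 17.0324
Current forward F = (S − I)·e^(rT) = (785.70 − 17.0324)·e^(0.0300·11/12) = 768.6676 × 1.027882 = 790.0996
Value (long) = (F − K)·e^(−rT) = (790.0996 − 757.78) × 0.972875 = 31.4429
Value = €31.44

€31.44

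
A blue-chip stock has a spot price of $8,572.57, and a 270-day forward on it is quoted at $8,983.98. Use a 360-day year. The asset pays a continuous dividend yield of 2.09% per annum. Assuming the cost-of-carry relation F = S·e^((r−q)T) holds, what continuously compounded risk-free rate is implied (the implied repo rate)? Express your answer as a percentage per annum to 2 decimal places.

8.34%

From F = S·e^((r−q)T): (r − q) = ln(F/S)/T
ln(8983.98/8572.57) = ln(1.047991) = 0.046875
(r − q) = 0.046875 / (270/360) = 0.062500
r = ln(F/S)/T + q = 0.062500 + 0.0209 = 0.083400
r = 8.34%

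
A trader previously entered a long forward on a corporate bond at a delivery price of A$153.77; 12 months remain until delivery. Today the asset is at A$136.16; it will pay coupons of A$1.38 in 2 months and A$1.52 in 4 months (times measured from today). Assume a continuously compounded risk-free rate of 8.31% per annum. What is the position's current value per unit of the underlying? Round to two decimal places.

PV(remaining coupons) I = 1.38·e^(−0.0831·2/12) + 1.52·e^(−0.0831·4/12) = 2.8395
Current forward F = (S − I)·e^(rT) = (136.16 − 2.8395)·e^(0.0831·12/12) = 133.3205 × 1.086650 = 144.8727
Value (long) = (F − K)·e^(−rT) = (144.8727 − 153.77) × 0.920259 = -8.1878
Value = -A$8.19

-A$8.19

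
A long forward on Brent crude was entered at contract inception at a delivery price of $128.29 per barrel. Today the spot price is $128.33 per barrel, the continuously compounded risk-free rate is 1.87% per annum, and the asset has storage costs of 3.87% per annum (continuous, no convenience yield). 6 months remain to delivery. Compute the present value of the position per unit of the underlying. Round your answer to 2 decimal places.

Current fair forward for the remaining 6 months: F = S·e^((r + u)·T), (r + u) = 0.0187 + 0.0387 = 0.0574
F = 128.33 · e^(0.0574 × 6/12) = 128.33 × 1.029116 = 132.0665
Value of long forward = (F − K)·e^(−rT) = (132.0665 − 128.29) · e^(−0.0187·6/12)
= 3.7765 × 0.990694 = 3.74

$3.74 per barrel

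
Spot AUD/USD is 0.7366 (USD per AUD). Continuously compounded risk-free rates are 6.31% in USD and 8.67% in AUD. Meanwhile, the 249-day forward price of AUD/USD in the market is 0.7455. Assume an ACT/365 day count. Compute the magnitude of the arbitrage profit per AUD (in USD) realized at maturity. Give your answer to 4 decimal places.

0.0207 per AUD (in USD)

Fair forward: F* = S·e^(carry·T), with carry = (r_USD − r_AUD) = 0.0631 − 0.0867 = -0.0236
F* = 0.7366 · e^(-0.0236 × 249/365) = 0.7366 · e^-0.016100 = 0.7366 × 0.984029 = 0.7248
Market 0.7455 > fair 0.7248: forward overpriced → cash-and-carry (buy spot, short the forward).
At maturity, profit = |F_mkt − F*| = |0.7455 − 0.7248| = 0.0207 per AUD (in USD)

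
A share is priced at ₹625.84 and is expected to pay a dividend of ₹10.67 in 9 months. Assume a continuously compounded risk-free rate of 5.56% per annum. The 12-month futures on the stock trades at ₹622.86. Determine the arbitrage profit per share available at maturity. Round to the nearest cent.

PV(dividends) I = 10.67·e^(−0.0556·9/12) = 10.2342
Fair futures F* = (S − I)·e^(rT) = (625.84 − 10.2342)·e^0.055600 = 615.6058 × 1.057175 = 650.8031
Market ₹622.86 < fair 650.8031: forward underpriced → reverse cash-and-carry (short the stock, invest proceeds at r, pay the dividends, go long the forward).
Profit at T = |F_mkt − F*| = |622.86 − 650.8031| = ₹27.94 per share

₹27.94 per share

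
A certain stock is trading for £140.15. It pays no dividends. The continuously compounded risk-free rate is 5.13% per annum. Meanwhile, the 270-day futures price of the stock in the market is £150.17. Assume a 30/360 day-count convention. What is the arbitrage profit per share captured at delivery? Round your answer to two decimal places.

Fair futures: F* = S·e^(carry·T), with carry = r = 0.0513
F* = 140.15 · e^(0.0513 × 270/360) = 140.15 · e^0.038475 = 140.15 × 1.039225 = £145.6474
Market £150.17 > fair £145.6474: forward overpriced → cash-and-carry (buy spot, short the forward).
At maturity, profit = |F_mkt − F*| = |150.17 − 145.6474| = £4.52 per share

£4.52 per share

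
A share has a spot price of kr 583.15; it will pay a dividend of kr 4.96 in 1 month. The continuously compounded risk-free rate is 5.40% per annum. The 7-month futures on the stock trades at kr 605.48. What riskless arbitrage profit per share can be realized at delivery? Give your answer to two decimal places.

PV(dividends) I = 4.96·e^(−0.0540·1/12) = 4.9377
Fair futures F* = (S − I)·e^(rT) = (583.15 − 4.9377)·e^0.031500 = 578.2123 × 1.032001 = 596.7157
Market kr 605.48 > fair 596.7157: forward overpriced → cash-and-carry (borrow at r, buy the stock and collect the dividends, short the forward).
Profit at T = |F_mkt − F*| = |605.48 − 596.7157| = kr 8.76 per share

kr 8.76 per share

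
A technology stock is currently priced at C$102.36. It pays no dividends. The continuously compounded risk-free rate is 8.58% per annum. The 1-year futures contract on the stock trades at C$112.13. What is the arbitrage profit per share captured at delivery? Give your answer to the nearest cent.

C$0.60 per share

Fair futures: F* = S·e^(carry·T), with carry = r = 0.0858
F* = 102.36 · e^(0.0858 × 1) = 102.36 · e^0.085800 = 102.36 × 1.089588 = C$111.5302
Market C$112.13 > fair C$111.5302: forward overpriced → cash-and-carry (buy spot, short the forward).
At maturity, profit = |F_mkt − F*| = |112.13 − 111.5302| = C$0.60 per share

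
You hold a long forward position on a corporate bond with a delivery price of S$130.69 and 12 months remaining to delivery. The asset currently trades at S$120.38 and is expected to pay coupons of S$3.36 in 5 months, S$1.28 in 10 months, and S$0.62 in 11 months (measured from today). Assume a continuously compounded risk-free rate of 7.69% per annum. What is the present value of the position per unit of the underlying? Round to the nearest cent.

-S$5.67

PV(remaining coupons) I = 3.36·e^(−0.0769·5/12) + 1.28·e^(−0.0769·10/12) + 0.62·e^(−0.0769·11/12) = 5.0324
Current forward F = (S − I)·e^(rT) = (120.38 − 5.0324)·e^(0.0769·12/12) = 115.3476 × 1.079934 = 124.5678
Value (long) = (F − K)·e^(−rT) = (124.5678 − 130.69) × 0.925982 = -5.6690
Value = -S$5.67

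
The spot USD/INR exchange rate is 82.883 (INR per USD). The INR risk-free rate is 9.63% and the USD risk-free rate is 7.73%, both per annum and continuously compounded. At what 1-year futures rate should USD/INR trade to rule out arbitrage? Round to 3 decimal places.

84.473

F = S·e^((r_INR − r_USD)T) = 82.883 · e^((0.0963 − 0.0773) × 1)
= 82.883 · e^0.019000 = 82.883 × 1.019182
F = 84.473 INR per USD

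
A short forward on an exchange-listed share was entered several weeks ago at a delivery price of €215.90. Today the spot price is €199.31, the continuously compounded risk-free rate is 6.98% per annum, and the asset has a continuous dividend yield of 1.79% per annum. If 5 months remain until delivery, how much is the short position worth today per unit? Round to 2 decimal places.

€11.88

Current fair forward for the remaining 5 months: F = S·e^((r − q)·T), (r − q) = 0.0698 − 0.0179 = 0.0519
F = 199.31 · e^(0.0519 × 5/12) = 199.31 × 1.021861 = 203.6671
Value of long forward = (F − K)·e^(−rT) = (203.6671 − 215.90) · e^(−0.0698·5/12)
= -12.2329 × 0.971336 = -11.88
Short position value = −(long value) = €11.88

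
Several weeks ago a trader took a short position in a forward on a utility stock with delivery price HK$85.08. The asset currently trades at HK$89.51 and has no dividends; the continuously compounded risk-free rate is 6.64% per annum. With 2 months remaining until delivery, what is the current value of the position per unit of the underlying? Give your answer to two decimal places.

-HK$5.37

Current fair forward for the remaining 2 months: F = S·e^(r·T), r = 0.0664
F = 89.51 · e^(0.0664 × 2/12) = 89.51 × 1.011128 = 90.5061
Value of long forward = (F − K)·e^(−rT) = (90.5061 − 85.08) · e^(−0.0664·2/12)
= 5.4261 × 0.988994 = 5.37
Short position value = −(long value) = -HK$5.37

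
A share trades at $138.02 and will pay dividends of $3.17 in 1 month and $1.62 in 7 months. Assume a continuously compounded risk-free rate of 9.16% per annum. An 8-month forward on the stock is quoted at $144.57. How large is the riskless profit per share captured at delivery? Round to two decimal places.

PV(dividends) I = 3.17·e^(−0.0916·1/12) + 1.62·e^(−0.0916·7/12) = 4.6816
Fair forward F* = (S − I)·e^(rT) = (138.02 − 4.6816)·e^0.061067 = 133.3384 × 1.062970 = 141.7347
Market $144.57 > fair 141.7347: forward overpriced → cash-and-carry (borrow at r, buy the stock and collect the dividends, short the forward).
Profit at T = |F_mkt − F*| = |144.57 − 141.7347| = $2.84 per share

$2.84 per share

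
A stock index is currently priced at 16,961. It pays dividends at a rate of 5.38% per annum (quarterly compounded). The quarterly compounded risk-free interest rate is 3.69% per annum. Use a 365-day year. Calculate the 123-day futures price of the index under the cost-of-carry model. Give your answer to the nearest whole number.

16,866

F = S · (1+r/4)^(4T) / (1+q/4)^(4T)
= 16961 × 1.012455 / 1.018172 = 16961 × 0.994385
F = 16,866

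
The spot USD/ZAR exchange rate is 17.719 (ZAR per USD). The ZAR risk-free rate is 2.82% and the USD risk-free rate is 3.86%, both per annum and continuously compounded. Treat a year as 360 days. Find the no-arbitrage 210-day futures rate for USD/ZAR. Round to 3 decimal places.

17.612

F = S·e^((r_ZAR − r_USD)T) = 17.719 · e^((0.0282 − 0.0386) × 210/360)
= 17.719 · e^-0.006067 = 17.719 × 0.993951
F = 17.612 ZAR per USD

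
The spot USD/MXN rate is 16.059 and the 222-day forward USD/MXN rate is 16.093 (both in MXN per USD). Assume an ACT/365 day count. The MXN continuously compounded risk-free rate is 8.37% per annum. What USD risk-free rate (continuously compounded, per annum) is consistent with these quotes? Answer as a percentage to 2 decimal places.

F = S·e^((r_MXN − r_USD)T) ⇒ r_USD = r_MXN − ln(F/S)/T
ln(16.093/16.059) = 0.002115; /(222/365) = 0.003477
r_USD = 0.0837 − 0.003477 = 0.080223
r_USD = 8.02%

8.02%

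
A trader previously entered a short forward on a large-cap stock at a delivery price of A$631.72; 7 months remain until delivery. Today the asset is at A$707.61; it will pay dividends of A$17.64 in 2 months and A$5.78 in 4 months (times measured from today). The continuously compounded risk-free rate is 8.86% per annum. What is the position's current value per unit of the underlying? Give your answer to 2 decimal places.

-A$84.72

PV(remaining dividends) I = 17.64·e^(−0.0886·2/12) + 5.78·e^(−0.0886·4/12) = 22.9932
Current forward F = (S − I)·e^(rT) = (707.61 − 22.9932)·e^(0.0886·7/12) = 684.6168 × 1.053042 = 720.9302
Value (long) = (F − K)·e^(−rT) = (720.9302 − 631.72) × 0.949630 = 84.7167
Short position value = −(long value) = -A$84.72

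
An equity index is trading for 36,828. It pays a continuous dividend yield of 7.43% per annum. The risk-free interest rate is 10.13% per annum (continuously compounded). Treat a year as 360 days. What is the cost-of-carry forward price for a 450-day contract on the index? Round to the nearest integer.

38,092

F = S·e^((r − q)T) = 36828 · e^((0.1013 − 0.0743) × 450/360)
= 36828 · e^0.033750 = 36828 × 1.034326
F = 38,092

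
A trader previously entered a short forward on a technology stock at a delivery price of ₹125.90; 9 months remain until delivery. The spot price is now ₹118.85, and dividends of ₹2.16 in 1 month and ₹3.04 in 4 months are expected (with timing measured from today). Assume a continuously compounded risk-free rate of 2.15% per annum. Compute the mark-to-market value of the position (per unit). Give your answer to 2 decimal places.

₹10.21

PV(remaining dividends) I = 2.16·e^(−0.0215·1/12) + 3.04·e^(−0.0215·4/12) = 5.1744
Current forward F = (S − I)·e^(rT) = (118.85 − 5.1744)·e^(0.0215·9/12) = 113.6756 × 1.016256 = 115.5235
Value (long) = (F − K)·e^(−rT) = (115.5235 − 125.90) × 0.984004 = -10.2105
Short position value = −(long value) = ₹10.21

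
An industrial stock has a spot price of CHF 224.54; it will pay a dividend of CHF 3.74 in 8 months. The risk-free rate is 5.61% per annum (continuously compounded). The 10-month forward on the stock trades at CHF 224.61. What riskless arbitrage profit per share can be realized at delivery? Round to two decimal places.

CHF 6.90 per share

PV(dividends) I = 3.74·e^(−0.0561·8/12) = 3.6027
Fair forward F* = (S − I)·e^(rT) = (224.54 − 3.6027)·e^0.046750 = 220.9373 × 1.047860 = 231.5114
Market CHF 224.61 < fair 231.5114: forward underpriced → reverse cash-and-carry (short the stock, invest proceeds at r, pay the dividends, go long the forward).
Profit at T = |F_mkt − F*| = |224.61 − 231.5114| = CHF 6.90 per share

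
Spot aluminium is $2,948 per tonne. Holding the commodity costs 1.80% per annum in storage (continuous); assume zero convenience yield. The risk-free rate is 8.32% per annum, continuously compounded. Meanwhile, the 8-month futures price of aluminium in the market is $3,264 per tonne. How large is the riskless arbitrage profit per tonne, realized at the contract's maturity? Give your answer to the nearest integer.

Fair futures: F* = S·e^(carry·T), with carry = (r + u) = 0.0832 + 0.0180 = 0.1012
F* = 2948 · e^(0.1012 × 8/12) = 2948 · e^0.067467 = 2948 × 1.069795 = $3153.7557
Market $3264 > fair $3153.7557: forward overpriced → cash-and-carry (buy spot, short the forward).
At maturity, profit = |F_mkt − F*| = |3264 − 3153.7557| = $110 per tonne

$110 per tonne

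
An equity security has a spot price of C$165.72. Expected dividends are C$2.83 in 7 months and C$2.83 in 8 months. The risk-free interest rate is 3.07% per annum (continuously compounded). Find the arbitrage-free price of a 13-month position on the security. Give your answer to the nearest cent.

C$165.58

PV(dividends) I = 2.83·e^(−0.0307·7/12) + 2.83·e^(−0.0307·8/12)
I = 2.7798 + 2.7727 = 5.5525
F = (S − I)·e^(rT) = (165.72 − 5.5525) · e^(0.0307·13/12)
= 160.1675 · e^0.033258 = 160.1675 × 1.033817 = C$165.58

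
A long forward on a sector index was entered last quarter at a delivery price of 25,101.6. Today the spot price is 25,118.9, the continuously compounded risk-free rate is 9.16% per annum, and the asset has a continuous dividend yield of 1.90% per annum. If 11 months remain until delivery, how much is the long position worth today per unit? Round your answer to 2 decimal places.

Current fair forward for the remaining 11 months: F = S·e^((r − q)·T), (r − q) = 0.0916 − 0.0190 = 0.0726
F = 25118.9 · e^(0.0726 × 11/12) = 25118.9 × 1.06881440 = 26847.4420
Value of long forward = (F − K)·e^(−rT) = (26847.4420 − 25101.6) · e^(−0.0916·11/12)
= 1745.8420 × 0.91946190 = 1605.24

1605.24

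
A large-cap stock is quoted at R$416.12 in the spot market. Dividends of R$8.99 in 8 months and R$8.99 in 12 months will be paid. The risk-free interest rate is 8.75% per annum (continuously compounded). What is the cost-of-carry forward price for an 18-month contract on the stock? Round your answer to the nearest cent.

PV(dividends) I = 8.99·e^(−0.0875·8/12) + 8.99·e^(−0.0875·12/12)
I = 8.4806 + 8.2368 = 16.7174
F = (S − I)·e^(rT) = (416.12 − 16.7174) · e^(0.0875·18/12)
= 399.4026 · e^0.131250 = 399.4026 × 1.140253 = R$455.42

R$455.42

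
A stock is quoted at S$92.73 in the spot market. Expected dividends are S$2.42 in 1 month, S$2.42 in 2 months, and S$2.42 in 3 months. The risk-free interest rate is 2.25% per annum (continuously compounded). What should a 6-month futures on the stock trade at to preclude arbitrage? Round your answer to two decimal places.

S$86.46

PV(dividends) I = 2.42·e^(−0.0225·1/12) + 2.42·e^(−0.0225·2/12) + 2.42·e^(−0.0225·3/12)
I = 2.4155 + 2.4109 + 2.4064 = 7.2328
F = (S − I)·e^(rT) = (92.73 − 7.2328) · e^(0.0225·6/12)
= 85.4972 · e^0.011250 = 85.4972 × 1.011314 = S$86.46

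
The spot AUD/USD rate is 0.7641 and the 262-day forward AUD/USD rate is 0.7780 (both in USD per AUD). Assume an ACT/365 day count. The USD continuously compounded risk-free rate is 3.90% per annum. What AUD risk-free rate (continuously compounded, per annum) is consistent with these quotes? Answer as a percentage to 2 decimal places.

1.39%

F = S·e^((r_USD − r_AUD)T) ⇒ r_AUD = r_USD − ln(F/S)/T
ln(0.7780/0.7641) = 0.018028; /(262/365) = 0.025115
r_AUD = 0.0390 − 0.025115 = 0.013885
r_AUD = 1.39%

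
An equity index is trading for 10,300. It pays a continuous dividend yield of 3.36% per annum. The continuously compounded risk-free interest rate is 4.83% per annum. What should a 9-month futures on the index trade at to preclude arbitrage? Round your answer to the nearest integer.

F = S·e^((r − q)T) = 10300 · e^((0.0483 − 0.0336) × 9/12)
= 10300 · e^0.011025 = 10300 × 1.011086
F = 10,414

10,414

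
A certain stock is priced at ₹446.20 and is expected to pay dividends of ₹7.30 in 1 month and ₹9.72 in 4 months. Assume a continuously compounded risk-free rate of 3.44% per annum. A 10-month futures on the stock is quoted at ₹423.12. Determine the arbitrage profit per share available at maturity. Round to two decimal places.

₹18.68 per share

PV(dividends) I = 7.30·e^(−0.0344·1/12) + 9.72·e^(−0.0344·4/12) = 16.8883
Fair futures F* = (S − I)·e^(rT) = (446.20 − 16.8883)·e^0.028667 = 429.3117 × 1.029082 = 441.7969
Market ₹423.12 < fair 441.7969: forward underpriced → reverse cash-and-carry (short the stock, invest proceeds at r, pay the dividends, go long the forward).
Profit at T = |F_mkt − F*| = |423.12 − 441.7969| = ₹18.68 per share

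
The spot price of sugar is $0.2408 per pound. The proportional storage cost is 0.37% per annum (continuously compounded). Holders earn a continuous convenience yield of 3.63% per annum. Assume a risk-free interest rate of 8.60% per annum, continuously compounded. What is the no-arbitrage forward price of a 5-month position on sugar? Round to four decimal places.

Net carry = r + u − y = 0.0860 + 0.0037 − 0.0363 = 0.0534
F = S·e^((r+u−y)T) = 0.2408 · e^(0.0534 × 5/12) = 0.2408 · e^0.022250
= 0.2408 × 1.022499 = $0.2462 per pound

$0.2462 per pound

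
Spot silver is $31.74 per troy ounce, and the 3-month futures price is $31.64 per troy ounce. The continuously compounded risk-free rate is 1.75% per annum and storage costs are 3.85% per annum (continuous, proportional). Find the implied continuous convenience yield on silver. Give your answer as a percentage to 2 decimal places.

F = S·e^((r+u−y)T) ⇒ (r+u−y) = ln(F/S)/T
ln(31.64/31.74) = -0.003156; /T ⇒ -0.012624
y = r + u − ln(F/S)/T = 0.0175 + 0.0385 + 0.012624 = 0.068624
y = 6.86%

6.86%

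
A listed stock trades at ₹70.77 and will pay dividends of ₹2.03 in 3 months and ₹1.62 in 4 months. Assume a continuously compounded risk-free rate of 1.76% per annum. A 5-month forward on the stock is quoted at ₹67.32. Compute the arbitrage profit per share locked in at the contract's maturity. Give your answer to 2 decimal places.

₹0.31 per share

PV(dividends) I = 2.03·e^(−0.0176·3/12) + 1.62·e^(−0.0176·4/12) = 3.6316
Fair forward F* = (S − I)·e^(rT) = (70.77 − 3.6316)·e^0.007333 = 67.1384 × 1.007360 = 67.6325
Market ₹67.32 < fair 67.6325: forward underpriced → reverse cash-and-carry (short the stock, invest proceeds at r, pay the dividends, go long the forward).
Profit at T = |F_mkt − F*| = |67.32 − 67.6325| = ₹0.31 per share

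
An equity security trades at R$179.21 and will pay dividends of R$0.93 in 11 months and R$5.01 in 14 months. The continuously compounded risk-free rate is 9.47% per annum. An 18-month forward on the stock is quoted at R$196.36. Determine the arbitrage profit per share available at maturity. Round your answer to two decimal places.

PV(dividends) I = 0.93·e^(−0.0947·11/12) + 5.01·e^(−0.0947·14/12) = 5.3386
Fair forward F* = (S − I)·e^(rT) = (179.21 − 5.3386)·e^0.142050 = 173.8714 × 1.152634 = 200.4101
Market R$196.36 < fair 200.4101: forward underpriced → reverse cash-and-carry (short the stock, invest proceeds at r, pay the dividends, go long the forward).
Profit at T = |F_mkt − F*| = |196.36 − 200.4101| = R$4.05 per share

R$4.05 per share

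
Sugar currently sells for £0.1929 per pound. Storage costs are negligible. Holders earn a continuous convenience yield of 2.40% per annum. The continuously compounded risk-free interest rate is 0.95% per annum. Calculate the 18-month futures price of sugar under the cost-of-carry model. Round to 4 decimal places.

£0.1887 per pound

Net carry = r + u − y = 0.0095 + 0.0000 − 0.0240 = -0.0145
F = S·e^((r+u−y)T) = 0.1929 · e^(-0.0145 × 18/12) = 0.1929 · e^-0.021750
= 0.1929 × 0.978485 = £0.1887 per pound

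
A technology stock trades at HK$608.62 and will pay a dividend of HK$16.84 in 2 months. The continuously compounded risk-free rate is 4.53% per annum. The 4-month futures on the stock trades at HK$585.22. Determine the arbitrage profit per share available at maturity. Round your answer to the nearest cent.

HK$15.69 per share

PV(dividends) I = 16.84·e^(−0.0453·2/12) = 16.7133
Fair futures F* = (S − I)·e^(rT) = (608.62 − 16.7133)·e^0.015100 = 591.9067 × 1.015215 = 600.9126
Market HK$585.22 < fair 600.9126: forward underpriced → reverse cash-and-carry (short the stock, invest proceeds at r, pay the dividends, go long the forward).
Profit at T = |F_mkt − F*| = |585.22 − 600.9126| = HK$15.69 per share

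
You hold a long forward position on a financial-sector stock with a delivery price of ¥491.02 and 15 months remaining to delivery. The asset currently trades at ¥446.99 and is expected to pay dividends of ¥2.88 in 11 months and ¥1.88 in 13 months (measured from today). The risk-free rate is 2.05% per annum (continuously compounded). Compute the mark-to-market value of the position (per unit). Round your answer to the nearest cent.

-¥36.27

PV(remaining dividends) I = 2.88·e^(−0.0205·11/12) + 1.88·e^(−0.0205·13/12) = 4.6651
Current forward F = (S − I)·e^(rT) = (446.99 − 4.6651)·e^(0.0205·15/12) = 442.3249 × 1.025956 = 453.8059
Value (long) = (F − K)·e^(−rT) = (453.8059 − 491.02) × 0.974701 = -36.2726
Value = -¥36.27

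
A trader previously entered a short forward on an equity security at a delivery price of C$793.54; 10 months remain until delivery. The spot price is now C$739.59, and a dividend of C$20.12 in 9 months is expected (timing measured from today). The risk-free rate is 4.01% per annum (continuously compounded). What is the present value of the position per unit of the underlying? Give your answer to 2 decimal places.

PV(remaining dividends) I = 20.12·e^(−0.0401·9/12) = 19.5239
Current forward F = (S − I)·e^(rT) = (739.59 − 19.5239)·e^(0.0401·10/12) = 720.0661 × 1.033981 = 744.5347
Value (long) = (F − K)·e^(−rT) = (744.5347 − 793.54) × 0.967136 = -47.3948
Short position value = −(long value) = C$47.39

C$47.39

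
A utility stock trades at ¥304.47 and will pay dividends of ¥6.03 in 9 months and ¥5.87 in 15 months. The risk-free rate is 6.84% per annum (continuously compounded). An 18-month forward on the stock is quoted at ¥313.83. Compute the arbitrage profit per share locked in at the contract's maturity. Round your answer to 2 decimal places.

¥11.22 per share

PV(dividends) I = 6.03·e^(−0.0684·9/12) + 5.87·e^(−0.0684·15/12) = 11.1174
Fair forward F* = (S − I)·e^(rT) = (304.47 − 11.1174)·e^0.102600 = 293.3526 × 1.108048 = 325.0488
Market ¥313.83 < fair 325.0488: forward underpriced → reverse cash-and-carry (short the stock, invest proceeds at r, pay the dividends, go long the forward).
Profit at T = |F_mkt − F*| = |313.83 − 325.0488| = ¥11.22 per share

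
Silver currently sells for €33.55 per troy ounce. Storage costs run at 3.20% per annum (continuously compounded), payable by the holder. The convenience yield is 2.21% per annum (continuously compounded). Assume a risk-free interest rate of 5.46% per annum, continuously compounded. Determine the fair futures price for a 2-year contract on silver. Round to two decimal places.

Net carry = r + u − y = 0.0546 + 0.0320 − 0.0221 = 0.0645
F = S·e^((r+u−y)T) = 33.55 · e^(0.0645 × 2) = 33.55 · e^0.129000
= 33.55 × 1.137690 = €38.17 per troy ounce

€38.17 per troy ounce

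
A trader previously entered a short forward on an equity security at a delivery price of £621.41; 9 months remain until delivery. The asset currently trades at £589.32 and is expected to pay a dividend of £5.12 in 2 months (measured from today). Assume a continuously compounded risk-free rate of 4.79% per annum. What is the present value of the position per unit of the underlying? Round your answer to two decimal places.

PV(remaining dividends) I = 5.12·e^(−0.0479·2/12) = 5.0793
Current forward F = (S − I)·e^(rT) = (589.32 − 5.0793)·e^(0.0479·9/12) = 584.2407 × 1.036578 = 605.6111
Value (long) = (F − K)·e^(−rT) = (605.6111 − 621.41) × 0.964713 = -15.2414
Short position value = −(long value) = £15.24

£15.24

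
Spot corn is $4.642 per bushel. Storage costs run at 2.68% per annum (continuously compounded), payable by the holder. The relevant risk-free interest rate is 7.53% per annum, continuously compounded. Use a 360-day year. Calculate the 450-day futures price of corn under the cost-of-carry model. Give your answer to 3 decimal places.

$5.274 per bushel

Net carry = r + u − y = 0.0753 + 0.0268 − 0.0000 = 0.1021
F = S·e^((r+u−y)T) = 4.642 · e^(0.1021 × 450/360) = 4.642 · e^0.127625
= 4.642 × 1.136127 = $5.274 per bushel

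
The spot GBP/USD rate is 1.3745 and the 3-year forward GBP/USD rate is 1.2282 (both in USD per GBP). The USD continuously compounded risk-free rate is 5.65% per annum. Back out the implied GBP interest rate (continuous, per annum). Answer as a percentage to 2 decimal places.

F = S·e^((r_USD − r_GBP)T) ⇒ r_GBP = r_USD − ln(F/S)/T
ln(1.2282/1.3745) = -0.112540; /(3) = -0.037513
r_GBP = 0.0565 + 0.037513 = 0.094013
r_GBP = 9.40%

9.40%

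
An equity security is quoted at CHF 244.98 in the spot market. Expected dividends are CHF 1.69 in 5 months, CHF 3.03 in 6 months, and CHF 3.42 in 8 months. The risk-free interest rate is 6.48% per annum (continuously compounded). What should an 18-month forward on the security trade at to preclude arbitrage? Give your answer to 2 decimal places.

PV(dividends) I = 1.69·e^(−0.0648·5/12) + 3.03·e^(−0.0648·6/12) + 3.42·e^(−0.0648·8/12)
I = 1.6450 + 2.9334 + 3.2754 = 7.8538
F = (S − I)·e^(rT) = (244.98 − 7.8538) · e^(0.0648·18/12)
= 237.1262 · e^0.097200 = 237.1262 × 1.102081 = CHF 261.33

CHF 261.33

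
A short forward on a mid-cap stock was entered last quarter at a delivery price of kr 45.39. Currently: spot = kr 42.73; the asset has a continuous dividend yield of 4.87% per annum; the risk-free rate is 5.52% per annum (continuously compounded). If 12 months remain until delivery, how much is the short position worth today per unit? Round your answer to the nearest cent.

Current fair forward for the remaining 12 months: F = S·e^((r − q)·T), (r − q) = 0.0552 − 0.0487 = 0.0065
F = 42.73 · e^(0.0065 × 12/12) = 42.73 × 1.006521 = 43.0086
Value of long forward = (F − K)·e^(−rT) = (43.0086 − 45.39) · e^(−0.0552·12/12)
= -2.3814 × 0.946296 = -2.25
Short position value = −(long value) = kr 2.25

kr 2.25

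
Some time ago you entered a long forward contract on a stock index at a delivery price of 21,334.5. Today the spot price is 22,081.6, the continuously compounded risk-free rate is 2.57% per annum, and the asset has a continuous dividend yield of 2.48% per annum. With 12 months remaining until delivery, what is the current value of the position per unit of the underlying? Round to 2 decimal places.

747.52

Current fair forward for the remaining 12 months: F = S·e^((r − q)·T), (r − q) = 0.0257 − 0.0248 = 0.0009
F = 22081.6 · e^(0.0009 × 12/12) = 22081.6 × 1.00090041 = 22101.4825
Value of long forward = (F − K)·e^(−rT) = (22101.4825 − 21334.5) · e^(−0.0257·12/12)
= 766.9825 × 0.97462743 = 747.52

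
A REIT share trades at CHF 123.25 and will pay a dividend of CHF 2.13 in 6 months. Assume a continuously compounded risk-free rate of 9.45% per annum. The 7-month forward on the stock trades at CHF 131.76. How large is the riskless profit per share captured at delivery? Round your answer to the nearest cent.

PV(dividends) I = 2.13·e^(−0.0945·6/12) = 2.0317
Fair forward F* = (S − I)·e^(rT) = (123.25 − 2.0317)·e^0.055125 = 121.2183 × 1.056673 = 128.0881
Market CHF 131.76 > fair 128.0881: forward overpriced → cash-and-carry (borrow at r, buy the stock and collect the dividends, short the forward).
Profit at T = |F_mkt − F*| = |131.76 − 128.0881| = CHF 3.67 per share

CHF 3.67 per share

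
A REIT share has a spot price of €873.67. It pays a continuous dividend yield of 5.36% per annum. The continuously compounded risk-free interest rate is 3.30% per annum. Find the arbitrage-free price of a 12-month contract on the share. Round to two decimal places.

€855.86

F = S·e^((r − q)T) = 873.67 · e^((0.0330 − 0.0536) × 12/12)
= 873.67 · e^-0.020600 = 873.67 × 0.979611
F = €855.86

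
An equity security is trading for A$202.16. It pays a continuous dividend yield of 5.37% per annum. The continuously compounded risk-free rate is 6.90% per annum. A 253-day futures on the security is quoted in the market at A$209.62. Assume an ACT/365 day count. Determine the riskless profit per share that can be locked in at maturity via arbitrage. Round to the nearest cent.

Fair futures: F* = S·e^(carry·T), with carry = (r − q) = 0.0690 − 0.0537 = 0.0153
F* = 202.16 · e^(0.0153 × 253/365) = 202.16 · e^0.010605 = 202.16 × 1.010661 = A$204.3152
Market A$209.62 > fair A$204.3152: forward overpriced → cash-and-carry (buy spot, short the forward).
At maturity, profit = |F_mkt − F*| = |209.62 − 204.3152| = A$5.30 per share

A$5.30 per share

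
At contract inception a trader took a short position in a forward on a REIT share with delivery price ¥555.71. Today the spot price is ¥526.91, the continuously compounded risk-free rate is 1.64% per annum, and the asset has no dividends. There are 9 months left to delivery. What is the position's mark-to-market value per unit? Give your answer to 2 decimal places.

¥22.01

Current fair forward for the remaining 9 months: F = S·e^(r·T), r = 0.0164
F = 526.91 · e^(0.0164 × 9/12) = 526.91 × 1.012376 = 533.4310
Value of long forward = (F − K)·e^(−rT) = (533.4310 − 555.71) · e^(−0.0164·9/12)
= -22.2790 × 0.987775 = -22.01
Short position value = −(long value) = ¥22.01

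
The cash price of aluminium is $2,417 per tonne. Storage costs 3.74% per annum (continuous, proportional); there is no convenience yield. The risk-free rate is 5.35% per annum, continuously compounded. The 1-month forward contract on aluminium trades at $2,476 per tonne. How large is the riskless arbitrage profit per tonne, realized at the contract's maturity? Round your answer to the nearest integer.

Fair forward: F* = S·e^(carry·T), with carry = (r + u) = 0.0535 + 0.0374 = 0.0909
F* = 2417 · e^(0.0909 × 1/12) = 2417 · e^0.007575 = 2417 × 1.007604 = $2435.3789
Market $2476 > fair $2435.3789: forward overpriced → cash-and-carry (buy spot, short the forward).
At maturity, profit = |F_mkt − F*| = |2476 − 2435.3789| = $41 per tonne

$41 per tonne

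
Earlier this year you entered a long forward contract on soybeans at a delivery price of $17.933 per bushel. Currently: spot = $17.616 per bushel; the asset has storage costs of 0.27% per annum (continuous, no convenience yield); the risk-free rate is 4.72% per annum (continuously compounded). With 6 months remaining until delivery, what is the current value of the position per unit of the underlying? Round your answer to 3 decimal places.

$0.125 per bushel

Current fair forward for the remaining 6 months: F = S·e^((r + u)·T), (r + u) = 0.0472 + 0.0027 = 0.0499
F = 17.616 · e^(0.0499 × 6/12) = 17.616 × 1.025264 = 18.0611
Value of long forward = (F − K)·e^(−rT) = (18.0611 − 17.933) · e^(−0.0472·6/12)
= 0.1281 × 0.976676 = 0.125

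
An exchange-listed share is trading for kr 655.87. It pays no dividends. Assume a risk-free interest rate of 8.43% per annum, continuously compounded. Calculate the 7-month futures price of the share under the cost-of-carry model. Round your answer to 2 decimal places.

F = S·e^(rT) = 655.87 · e^(0.0843 × 7/12)
= 655.87 · e^0.049175 = 655.87 × 1.050404
F = kr 688.93

kr 688.93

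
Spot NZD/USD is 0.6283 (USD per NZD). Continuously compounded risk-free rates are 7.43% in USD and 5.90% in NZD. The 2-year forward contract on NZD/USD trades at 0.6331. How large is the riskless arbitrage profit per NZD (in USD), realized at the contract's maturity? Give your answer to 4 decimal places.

Fair forward: F* = S·e^(carry·T), with carry = (r_USD − r_NZD) = 0.0743 − 0.0590 = 0.0153
F* = 0.6283 · e^(0.0153 × 2) = 0.6283 · e^0.030600 = 0.6283 × 1.031073 = 0.6478
Market 0.6331 < fair 0.6478: forward underpriced → reverse cash-and-carry (short spot, go long the forward).
At maturity, profit = |F_mkt − F*| = |0.6331 − 0.6478| = 0.0147 per NZD (in USD)

0.0147 per NZD (in USD)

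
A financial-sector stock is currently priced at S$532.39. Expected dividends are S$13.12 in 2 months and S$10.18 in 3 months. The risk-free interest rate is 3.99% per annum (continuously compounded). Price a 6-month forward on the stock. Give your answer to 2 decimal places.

S$519.54

PV(dividends) I = 13.12·e^(−0.0399·2/12) + 10.18·e^(−0.0399·3/12)
I = 13.0330 + 10.0790 = 23.1120
F = (S − I)·e^(rT) = (532.39 − 23.1120) · e^(0.0399·6/12)
= 509.2780 · e^0.019950 = 509.2780 × 1.020150 = S$519.54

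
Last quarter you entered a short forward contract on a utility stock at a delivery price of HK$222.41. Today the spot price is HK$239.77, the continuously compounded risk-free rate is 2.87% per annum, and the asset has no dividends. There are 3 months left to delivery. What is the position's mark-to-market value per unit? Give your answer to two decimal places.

-HK$18.95

Current fair forward for the remaining 3 months: F = S·e^(r·T), r = 0.0287
F = 239.77 · e^(0.0287 × 3/12) = 239.77 × 1.007201 = 241.4966
Value of long forward = (F − K)·e^(−rT) = (241.4966 − 222.41) · e^(−0.0287·3/12)
= 19.0866 × 0.992851 = 18.95
Short position value = −(long value) = -HK$18.95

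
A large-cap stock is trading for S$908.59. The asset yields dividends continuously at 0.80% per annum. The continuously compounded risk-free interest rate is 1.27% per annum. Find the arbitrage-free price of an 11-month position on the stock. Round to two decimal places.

S$912.51

F = S·e^((r − q)T) = 908.59 · e^((0.0127 − 0.0080) × 11/12)
= 908.59 · e^0.004308 = 908.59 × 1.004317
F = S$912.51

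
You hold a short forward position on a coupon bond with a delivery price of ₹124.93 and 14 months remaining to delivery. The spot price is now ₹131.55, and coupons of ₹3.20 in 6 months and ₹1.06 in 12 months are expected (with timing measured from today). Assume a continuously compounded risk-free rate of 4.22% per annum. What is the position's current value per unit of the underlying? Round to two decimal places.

PV(remaining coupons) I = 3.20·e^(−0.0422·6/12) + 1.06·e^(−0.0422·12/12) = 4.1494
Current forward F = (S − I)·e^(rT) = (131.55 − 4.1494)·e^(0.0422·14/12) = 127.4006 × 1.050465 = 133.8299
Value (long) = (F − K)·e^(−rT) = (133.8299 − 124.93) × 0.951959 = 8.4723
Short position value = −(long value) = -₹8.47

-₹8.47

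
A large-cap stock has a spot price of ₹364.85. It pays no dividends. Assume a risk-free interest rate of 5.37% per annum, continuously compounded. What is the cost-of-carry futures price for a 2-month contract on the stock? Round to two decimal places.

F = S·e^(rT) = 364.85 · e^(0.0537 × 2/12)
= 364.85 · e^0.008950 = 364.85 × 1.008990
F = ₹368.13

₹368.13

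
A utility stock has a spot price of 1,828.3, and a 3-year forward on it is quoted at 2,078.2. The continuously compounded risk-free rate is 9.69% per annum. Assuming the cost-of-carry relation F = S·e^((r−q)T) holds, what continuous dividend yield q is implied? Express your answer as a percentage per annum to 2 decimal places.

From F = S·e^((r−q)T): (r − q) = ln(F/S)/T
ln(2078.2/1828.3) = ln(1.136684) = 0.128115
(r − q) = 0.128115 / (3) = 0.042705
q = r − ln(F/S)/T = 0.0969 − 0.042705 = 0.054195
q = 5.42%

5.42%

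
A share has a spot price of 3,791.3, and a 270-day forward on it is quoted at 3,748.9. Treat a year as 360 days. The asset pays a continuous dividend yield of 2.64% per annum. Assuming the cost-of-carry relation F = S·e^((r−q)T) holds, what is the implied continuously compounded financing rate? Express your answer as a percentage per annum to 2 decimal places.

From F = S·e^((r−q)T): (r − q) = ln(F/S)/T
ln(3748.9/3791.3) = ln(0.988817) = -0.011246
(r − q) = -0.011246 / (270/360) = -0.014995
r = ln(F/S)/T + q = -0.014995 + 0.0264 = 0.011405
r = 1.14%

1.14%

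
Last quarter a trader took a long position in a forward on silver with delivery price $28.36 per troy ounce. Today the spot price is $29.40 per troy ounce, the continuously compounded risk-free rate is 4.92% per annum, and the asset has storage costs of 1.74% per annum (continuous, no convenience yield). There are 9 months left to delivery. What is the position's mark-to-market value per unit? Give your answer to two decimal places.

Current fair forward for the remaining 9 months: F = S·e^((r + u)·T), (r + u) = 0.0492 + 0.0174 = 0.0666
F = 29.40 · e^(0.0666 × 9/12) = 29.40 × 1.051219 = 30.9058
Value of long forward = (F − K)·e^(−rT) = (30.9058 − 28.36) · e^(−0.0492·9/12)
= 2.5458 × 0.963773 = 2.45

$2.45 per troy ounce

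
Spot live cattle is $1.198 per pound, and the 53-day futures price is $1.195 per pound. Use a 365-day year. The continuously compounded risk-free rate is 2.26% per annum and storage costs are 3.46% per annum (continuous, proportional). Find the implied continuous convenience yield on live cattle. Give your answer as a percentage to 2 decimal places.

7.45%

F = S·e^((r+u−y)T) ⇒ (r+u−y) = ln(F/S)/T
ln(1.195/1.198) = -0.002507; /T ⇒ -0.017265
y = r + u − ln(F/S)/T = 0.0226 + 0.0346 + 0.017265 = 0.074465
y = 7.45%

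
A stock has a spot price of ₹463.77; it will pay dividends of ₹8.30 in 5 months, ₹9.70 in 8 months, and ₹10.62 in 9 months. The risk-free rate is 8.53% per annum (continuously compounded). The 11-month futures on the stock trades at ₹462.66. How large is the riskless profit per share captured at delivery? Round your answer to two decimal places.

₹9.49 per share

PV(dividends) I = 8.30·e^(−0.0853·5/12) + 9.70·e^(−0.0853·8/12) + 10.62·e^(−0.0853·9/12) = 27.1358
Fair futures F* = (S − I)·e^(rT) = (463.77 − 27.1358)·e^0.078192 = 436.6342 × 1.081330 = 472.1457
Market ₹462.66 < fair 472.1457: forward underpriced → reverse cash-and-carry (short the stock, invest proceeds at r, pay the dividends, go long the forward).
Profit at T = |F_mkt − F*| = |462.66 − 472.1457| = ₹9.49 per share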